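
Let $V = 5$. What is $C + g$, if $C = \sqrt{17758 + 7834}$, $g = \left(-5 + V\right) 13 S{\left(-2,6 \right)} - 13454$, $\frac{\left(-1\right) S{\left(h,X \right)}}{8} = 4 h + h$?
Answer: $-13454 + 2 \sqrt{6398} \approx -13294.0$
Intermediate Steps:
$S{\left(h,X \right)} = - 40 h$ ($S{\left(h,X \right)} = - 8 \left(4 h + h\right) = - 8 \cdot 5 h = - 40 h$)
$g = -13454$ ($g = \left(-5 + 5\right) 13 \left(\left(-40\right) \left(-2\right)\right) - 13454 = 0 \cdot 13 \cdot 80 - 13454 = 0 \cdot 80 - 13454 = 0 - 13454 = -13454$)
$C = 2 \sqrt{6398}$ ($C = \sqrt{25592} = 2 \sqrt{6398} \approx 159.98$)
$C + g = 2 \sqrt{6398} - 13454 = -13454 + 2 \sqrt{6398}$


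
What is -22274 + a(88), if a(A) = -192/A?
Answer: -245038/11 ≈ -22276.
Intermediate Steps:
-22274 + a(88) = -22274 - 192/88 = -22274 - 192*1/88 = -22274 - 24/11 = -245038/11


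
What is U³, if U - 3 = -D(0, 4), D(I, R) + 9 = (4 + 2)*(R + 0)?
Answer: -1728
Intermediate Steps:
D(I, R) = -9 + 6*R (D(I, R) = -9 + (4 + 2)*(R + 0) = -9 + 6*R)
U = -12 (U = 3 - (-9 + 6*4) = 3 - (-9 + 24) = 3 - 1*15 = 3 - 15 = -12)
U³ = (-12)³ = -1728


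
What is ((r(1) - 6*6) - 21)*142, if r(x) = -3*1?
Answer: -8520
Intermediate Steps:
r(x) = -3
((r(1) - 6*6) - 21)*142 = ((-3 - 6*6) - 21)*142 = ((-3 - 36) - 21)*142 = (-39 - 21)*142 = -60*142 = -8520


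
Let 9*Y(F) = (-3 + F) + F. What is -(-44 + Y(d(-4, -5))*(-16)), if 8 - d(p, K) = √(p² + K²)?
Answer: 604/9 - 32*√41/9 ≈ 44.344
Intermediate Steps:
d(p, K) = 8 - √(K² + p²) (d(p, K) = 8 - √(p² + K²) = 8 - √(K² + p²))
Y(F) = -⅓ + 2*F/9 (Y(F) = ((-3 + F) + F)/9 = (-3 + 2*F)/9 = -⅓ + 2*F/9)
-(-44 + Y(d(-4, -5))*(-16)) = -(-44 + (-⅓ + 2*(8 - √((-5)² + (-4)²))/9)*(-16)) = -(-44 + (-⅓ + 2*(8 - √(25 + 16))/9)*(-16)) = -(-44 + (-⅓ + 2*(8 - √41)/9)*(-16)) = -(-44 + (-⅓ + (16/9 - 2*√41/9))*(-16)) = -(-44 + (13/9 - 2*√41/9)*(-16)) = -(-44 + (-208/9 + 32*√41/9)) = -(-604/9 + 32*√41/9) = 604/9 - 32*√41/9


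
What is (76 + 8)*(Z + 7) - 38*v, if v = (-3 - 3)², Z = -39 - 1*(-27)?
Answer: -1788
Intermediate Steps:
Z = -12 (Z = -39 + 27 = -12)
v = 36 (v = (-6)² = 36)
(76 + 8)*(Z + 7) - 38*v = (76 + 8)*(-12 + 7) - 38*36 = 84*(-5) - 1368 = -420 - 1368 = -1788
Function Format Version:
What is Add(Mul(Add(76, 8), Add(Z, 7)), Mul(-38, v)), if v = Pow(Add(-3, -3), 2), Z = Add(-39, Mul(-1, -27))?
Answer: -1788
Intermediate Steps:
Z = -12 (Z = Add(-39, 27) = -12)
v = 36 (v = Pow(-6, 2) = 36)
Add(Mul(Add(76, 8), Add(Z, 7)), Mul(-38, v)) = Add(Mul(Add(76, 8), Add(-12, 7)), Mul(-38, 36)) = Add(Mul(84, -5), -1368) = Add(-420, -1368) = -1788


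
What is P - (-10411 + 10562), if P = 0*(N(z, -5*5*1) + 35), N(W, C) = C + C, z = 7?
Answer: -151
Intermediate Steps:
N(W, C) = 2*C
P = 0 (P = 0*(2*(-5*5*1) + 35) = 0*(2*(-25*1) + 35) = 0*(2*(-25) + 35) = 0*(-50 + 35) = 0*(-15) = 0)
P - (-10411 + 10562) = 0 - (-10411 + 10562) = 0 - 1*151 = 0 - 151 = -151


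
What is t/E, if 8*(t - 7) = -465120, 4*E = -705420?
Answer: 58133/176355 ≈ 0.32964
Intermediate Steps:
E = -176355 (E = (¼)*(-705420) = -176355)
t = -58133 (t = 7 + (⅛)*(-465120) = 7 - 58140 = -58133)
t/E = -58133/(-176355) = -58133*(-1/176355) = 58133/176355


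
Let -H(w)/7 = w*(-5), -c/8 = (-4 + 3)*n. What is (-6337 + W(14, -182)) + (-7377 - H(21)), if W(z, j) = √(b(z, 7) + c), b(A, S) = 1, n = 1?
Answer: -14446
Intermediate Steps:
c = 8 (c = -8*(-4 + 3) = -(-8) = -8*(-1) = 8)
H(w) = 35*w (H(w) = -7*w*(-5) = -(-35)*w = 35*w)
W(z, j) = 3 (W(z, j) = √(1 + 8) = √9 = 3)
(-6337 + W(14, -182)) + (-7377 - H(21)) = (-6337 + 3) + (-7377 - 35*21) = -6334 + (-7377 - 1*735) = -6334 + (-7377 - 735) = -6334 - 8112 = -14446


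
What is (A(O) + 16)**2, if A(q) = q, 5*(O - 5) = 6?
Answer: 12321/25 ≈ 492.84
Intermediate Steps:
O = 31/5 (O = 5 + (1/5)*6 = 5 + 6/5 = 31/5 ≈ 6.2000)
(A(O) + 16)**2 = (31/5 + 16)**2 = (111/5)**2 = 12321/25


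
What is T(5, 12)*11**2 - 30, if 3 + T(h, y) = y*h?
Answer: 6867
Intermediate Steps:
T(h, y) = -3 + h*y (T(h, y) = -3 + y*h = -3 + h*y)
T(5, 12)*11**2 - 30 = (-3 + 5*12)*11**2 - 30 = (-3 + 60)*121 - 30 = 57*121 - 30 = 6897 - 30 = 6867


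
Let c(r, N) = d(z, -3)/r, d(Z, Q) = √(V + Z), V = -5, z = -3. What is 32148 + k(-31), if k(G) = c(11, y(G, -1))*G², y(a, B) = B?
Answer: 32148 + 1922*I*√2/11 ≈ 32148.0 + 247.1*I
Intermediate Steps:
d(Z, Q) = √(-5 + Z)
c(r, N) = 2*I*√2/r (c(r, N) = √(-5 - 3)/r = √(-8)/r = (2*I*√2)/r = 2*I*√2/r)
k(G) = 2*I*√2*G²/11 (k(G) = (2*I*√2/11)*G² = 2*I*√2*G²/11)
32148 + k(-31) = 32148 + (2/11)*I*√2*(-31)² = 32148 + (2/11)*I*√2*961 = 32148 + 1922*I*√2/11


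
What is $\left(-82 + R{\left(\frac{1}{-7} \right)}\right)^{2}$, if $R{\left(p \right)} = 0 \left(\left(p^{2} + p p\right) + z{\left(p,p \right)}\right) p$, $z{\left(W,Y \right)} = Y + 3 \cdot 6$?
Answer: $6724$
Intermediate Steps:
$z{\left(W,Y \right)} = 18 + Y$ ($z{\left(W,Y \right)} = Y + 18 = 18 + Y$)
$R{\left(p \right)} = 0$ ($R{\left(p \right)} = 0 \left(\left(p^{2} + p p\right) + \left(18 + p\right)\right) p = 0 \left(\left(p^{2} + p^{2}\right) + \left(18 + p\right)\right) p = 0 \left(2 p^{2} + \left(18 + p\right)\right) p = 0 \left(18 + p + 2 p^{2}\right) p = 0 p = 0$)
$\left(-82 + R{\left(\frac{1}{-7} \right)}\right)^{2} = \left(-82 + 0\right)^{2} = \left(-82\right)^{2} = 6724$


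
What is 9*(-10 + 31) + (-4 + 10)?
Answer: 195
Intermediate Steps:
9*(-10 + 31) + (-4 + 10) = 9*21 + 6 = 189 + 6 = 195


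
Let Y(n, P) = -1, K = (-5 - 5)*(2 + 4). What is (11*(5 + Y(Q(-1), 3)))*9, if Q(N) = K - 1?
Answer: 396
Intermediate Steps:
K = -60 (K = -10*6 = -60)
Q(N) = -61 (Q(N) = -60 - 1 = -61)
(11*(5 + Y(Q(-1), 3)))*9 = (11*(5 - 1))*9 = (11*4)*9 = 44*9 = 396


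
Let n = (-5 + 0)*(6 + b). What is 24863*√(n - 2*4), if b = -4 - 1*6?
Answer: 49726*√3 ≈ 86128.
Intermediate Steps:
b = -10 (b = -4 - 6 = -10)
n = 20 (n = (-5 + 0)*(6 - 10) = -5*(-4) = 20)
24863*√(n - 2*4) = 24863*√(20 - 2*4) = 24863*√(20 - 8) = 24863*√12 = 24863*(2*√3) = 49726*√3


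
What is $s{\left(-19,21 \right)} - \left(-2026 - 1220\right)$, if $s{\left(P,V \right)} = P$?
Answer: $3227$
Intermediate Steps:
$s{\left(-19,21 \right)} - \left(-2026 - 1220\right) = -19 - \left(-2026 - 1220\right) = -19 - -3246 = -19 + 3246 = 3227$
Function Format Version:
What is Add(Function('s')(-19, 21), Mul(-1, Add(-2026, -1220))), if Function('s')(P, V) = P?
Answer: 3227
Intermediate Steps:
Add(Function('s')(-19, 21), Mul(-1, Add(-2026, -1220))) = Add(-19, Mul(-1, Add(-2026, -1220))) = Add(-19, Mul(-1, -3246)) = Add(-19, 3246) = 3227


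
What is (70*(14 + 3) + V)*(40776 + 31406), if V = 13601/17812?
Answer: 765485815171/8906 ≈ 8.5952e+7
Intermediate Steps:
V = 13601/17812 (V = 13601*(1/17812) = 13601/17812 ≈ 0.76359)
(70*(14 + 3) + V)*(40776 + 31406) = (70*(14 + 3) + 13601/17812)*(40776 + 31406) = (70*17 + 13601/17812)*72182 = (1190 + 13601/17812)*72182 = (21209881/17812)*72182 = 765485815171/8906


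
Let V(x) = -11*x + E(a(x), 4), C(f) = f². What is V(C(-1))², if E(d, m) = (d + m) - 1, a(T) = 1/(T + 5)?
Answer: 2209/36 ≈ 61.361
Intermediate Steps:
a(T) = 1/(5 + T)
E(d, m) = -1 + d + m
V(x) = 3 + 1/(5 + x) - 11*x (V(x) = -11*x + (-1 + 1/(5 + x) + 4) = -11*x + (3 + 1/(5 + x)) = 3 + 1/(5 + x) - 11*x)
V(C(-1))² = ((1 + (3 - 11*(-1)²)*(5 + (-1)²))/(5 + (-1)²))² = ((1 + (3 - 11*1)*(5 + 1))/(5 + 1))² = ((1 + (3 - 11)*6)/6)² = ((1 - 8*6)/6)² = ((1 - 48)/6)² = ((⅙)*(-47))² = (-47/6)² = 2209/36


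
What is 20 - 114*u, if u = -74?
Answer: 8456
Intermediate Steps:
20 - 114*u = 20 - 114*(-74) = 20 + 8436 = 8456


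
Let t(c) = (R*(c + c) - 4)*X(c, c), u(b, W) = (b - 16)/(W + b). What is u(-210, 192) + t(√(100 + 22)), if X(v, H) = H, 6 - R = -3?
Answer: 19877/9 - 4*√122 ≈ 2164.4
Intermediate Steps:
R = 9 (R = 6 - 1*(-3) = 6 + 3 = 9)
u(b, W) = (-16 + b)/(W + b)
t(c) = c*(-4 + 18*c) (t(c) = (9*(c + c) - 4)*c = (9*(2*c) - 4)*c = (18*c - 4)*c = (-4 + 18*c)*c = c*(-4 + 18*c))
u(-210, 192) + t(√(100 + 22)) = (-16 - 210)/(192 - 210) + 2*√(100 + 22)*(-2 + 9*√(100 + 22)) = -226/(-18) + 2*√122*(-2 + 9*√122) = -1/18*(-226) + 2*√122*(-2 + 9*√122) = 113/9 + 2*√122*(-2 + 9*√122)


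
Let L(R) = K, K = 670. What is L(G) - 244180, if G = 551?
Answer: -243510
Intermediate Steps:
L(R) = 670
L(G) - 244180 = 670 - 244180 = -243510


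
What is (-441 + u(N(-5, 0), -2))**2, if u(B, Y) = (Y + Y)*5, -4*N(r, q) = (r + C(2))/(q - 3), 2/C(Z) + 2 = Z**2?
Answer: 212521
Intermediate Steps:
C(Z) = 2/(-2 + Z**2)
N(r, q) = -(1 + r)/(4*(-3 + q)) (N(r, q) = -(r + 2/(-2 + 2**2))/(4*(q - 3)) = -(r + 2/(-2 + 4))/(4*(-3 + q)) = -(r + 2/2)/(4*(-3 + q)) = -(r + 2*(1/2))/(4*(-3 + q)) = -(r + 1)/(4*(-3 + q)) = -(1 + r)/(4*(-3 + q)))
u(B, Y) = 10*Y (u(B, Y) = (2*Y)*5 = 10*Y)
(-441 + u(N(-5, 0), -2))**2 = (-441 + 10*(-2))**2 = (-441 - 20)**2 = (-461)**2 = 212521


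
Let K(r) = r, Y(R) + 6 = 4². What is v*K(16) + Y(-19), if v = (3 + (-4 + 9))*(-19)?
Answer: -2422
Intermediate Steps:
Y(R) = 10 (Y(R) = -6 + 4² = -6 + 16 = 10)
v = -152 (v = (3 + 5)*(-19) = 8*(-19) = -152)
v*K(16) + Y(-19) = -152*16 + 10 = -2432 + 10 = -2422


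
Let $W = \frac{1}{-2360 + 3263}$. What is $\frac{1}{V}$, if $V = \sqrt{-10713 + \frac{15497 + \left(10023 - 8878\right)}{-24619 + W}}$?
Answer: $- \frac{i \sqrt{52360109479326}}{748978803} \approx - 0.0096612 i$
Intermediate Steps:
$W = \frac{1}{903} \approx 0.0011074$
$V = \frac{3 i \sqrt{52360109479326}}{209726}$ ($V = \sqrt{-10713 + \frac{15497 + \left(10023 - 8878\right)}{-24619 + \frac{1}{903}}} = \sqrt{-10713 + \frac{15497 + 1145}{- \frac{22230956}{903}}} = \sqrt{-10713 + 16642 \left(- \frac{903}{22230956}\right)} = \sqrt{-10713 - \frac{141771}{209726}} = \sqrt{- \frac{2246936409}{209726}} = \frac{3 i \sqrt{52360109479326}}{209726} \approx 103.51 i$)
$\frac{1}{V} = \frac{1}{\frac{3}{209726} i \sqrt{52360109479326}} = - \frac{i \sqrt{52360109479326}}{748978803}$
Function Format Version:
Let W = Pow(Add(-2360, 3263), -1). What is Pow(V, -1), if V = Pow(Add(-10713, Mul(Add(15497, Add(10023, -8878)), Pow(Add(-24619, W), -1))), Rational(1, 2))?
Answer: Mul(Rational(-1, 748978803), I, Pow(52360109479326, Rational(1, 2))) ≈ Mul(-0.0096612, I)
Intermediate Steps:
W = Rational(1, 903) (W = Pow(903, -1) = Rational(1, 903) ≈ 0.0011074)
V = Mul(Rational(3, 209726), I, Pow(52360109479326, Rational(1, 2))) (V = Pow(Add(-10713, Mul(Add(15497, Add(10023, -8878)), Pow(Add(-24619, Rational(1, 903)), -1))), Rational(1, 2)) = Pow(Add(-10713, Mul(Add(15497, 1145), Pow(Rational(-22230956, 903), -1))), Rational(1, 2)) = Pow(Add(-10713, Mul(16642, Rational(-903, 22230956))), Rational(1, 2)) = Pow(Add(-10713, Rational(-141771, 209726)), Rational(1, 2)) = Pow(Rational(-2246936409, 209726), Rational(1, 2)) = Mul(Rational(3, 209726), I, Pow(52360109479326, Rational(1, 2))) ≈ Mul(103.51, I))
Pow(V, -1) = Pow(Mul(Rational(3, 209726), I, Pow(52360109479326, Rational(1, 2))), -1) = Mul(Rational(-1, 748978803), I, Pow(52360109479326, Rational(1, 2)))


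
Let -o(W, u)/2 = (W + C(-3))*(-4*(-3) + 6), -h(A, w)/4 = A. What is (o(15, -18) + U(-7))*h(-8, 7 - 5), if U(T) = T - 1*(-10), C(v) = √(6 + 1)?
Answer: -17184 - 1152*√7 ≈ -20232.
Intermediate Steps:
h(A, w) = -4*A
C(v) = √7
U(T) = 10 + T (U(T) = T + 10 = 10 + T)
o(W, u) = -36*W - 36*√7 (o(W, u) = -2*(W + √7)*(-4*(-3) + 6) = -2*(W + √7)*(12 + 6) = -2*(W + √7)*18 = -2*(18*W + 18*√7) = -36*W - 36*√7)
(o(15, -18) + U(-7))*h(-8, 7 - 5) = ((-36*15 - 36*√7) + (10 - 7))*(-4*(-8)) = ((-540 - 36*√7) + 3)*32 = (-537 - 36*√7)*32 = -17184 - 1152*√7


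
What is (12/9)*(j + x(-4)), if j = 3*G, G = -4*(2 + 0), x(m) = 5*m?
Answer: -176/3 ≈ -58.667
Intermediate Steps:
G = -8 (G = -4*2 = -8)
j = -24 (j = 3*(-8) = -24)
(12/9)*(j + x(-4)) = (12/9)*(-24 + 5*(-4)) = (12*(1/9))*(-24 - 20) = (4/3)*(-44) = -176/3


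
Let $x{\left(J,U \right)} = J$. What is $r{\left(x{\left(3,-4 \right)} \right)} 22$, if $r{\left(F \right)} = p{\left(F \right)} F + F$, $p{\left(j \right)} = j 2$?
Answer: $462$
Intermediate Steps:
$p{\left(j \right)} = 2 j$
$r{\left(F \right)} = F + 2 F^{2}$ ($r{\left(F \right)} = 2 F F + F = 2 F^{2} + F = F + 2 F^{2}$)
$r{\left(x{\left(3,-4 \right)} \right)} 22 = 3 \left(1 + 2 \cdot 3\right) 22 = 3 \left(1 + 6\right) 22 = 3 \cdot 7 \cdot 22 = 21 \cdot 22 = 462$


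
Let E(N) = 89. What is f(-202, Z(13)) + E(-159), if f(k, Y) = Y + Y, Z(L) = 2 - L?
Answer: 67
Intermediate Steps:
f(k, Y) = 2*Y
f(-202, Z(13)) + E(-159) = 2*(2 - 1*13) + 89 = 2*(2 - 13) + 89 = 2*(-11) + 89 = -22 + 89 = 67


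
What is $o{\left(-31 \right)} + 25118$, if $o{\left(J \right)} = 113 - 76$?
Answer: $25155$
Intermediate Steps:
$o{\left(J \right)} = 37$
$o{\left(-31 \right)} + 25118 = 37 + 25118 = 25155$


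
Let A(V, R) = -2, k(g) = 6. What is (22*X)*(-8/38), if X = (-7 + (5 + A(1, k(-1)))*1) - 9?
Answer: 1144/19 ≈ 60.211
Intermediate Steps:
X = -13 (X = (-7 + (5 - 2)*1) - 9 = (-7 + 3*1) - 9 = (-7 + 3) - 9 = -4 - 9 = -13)
(22*X)*(-8/38) = (22*(-13))*(-8/38) = -(-2288)/38 = -286*(-4/19) = 1144/19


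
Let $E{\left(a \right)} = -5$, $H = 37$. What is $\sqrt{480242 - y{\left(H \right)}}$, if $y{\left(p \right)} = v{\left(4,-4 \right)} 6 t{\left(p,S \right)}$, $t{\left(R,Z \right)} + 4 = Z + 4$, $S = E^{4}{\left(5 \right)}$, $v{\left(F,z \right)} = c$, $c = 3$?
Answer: $32 \sqrt{458} \approx 684.83$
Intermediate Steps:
$v{\left(F,z \right)} = 3$
$S = 625$ ($S = \left(-5\right)^{4} = 625$)
$t{\left(R,Z \right)} = Z$ ($t{\left(R,Z \right)} = -4 + \left(Z + 4\right) = -4 + \left(4 + Z\right) = Z$)
$y{\left(p \right)} = 11250$ ($y{\left(p \right)} = 3 \cdot 6 \cdot 625 = 18 \cdot 625 = 11250$)
$\sqrt{480242 - y{\left(H \right)}} = \sqrt{480242 - 11250} = \sqrt{468992} = 32 \sqrt{458}$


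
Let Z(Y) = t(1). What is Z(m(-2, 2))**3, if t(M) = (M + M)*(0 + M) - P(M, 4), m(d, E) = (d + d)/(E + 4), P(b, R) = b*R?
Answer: -8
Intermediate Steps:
P(b, R) = R*b
m(d, E) = 2*d/(4 + E) (m(d, E) = (2*d)/(4 + E) = 2*d/(4 + E))
t(M) = -4*M + 2*M**2 (t(M) = (M + M)*(0 + M) - 4*M = (2*M)*M - 4*M = 2*M**2 - 4*M = -4*M + 2*M**2)
Z(Y) = -2 (Z(Y) = 2*1*(-2 + 1) = 2*1*(-1) = -2)
Z(m(-2, 2))**3 = (-2)**3 = -8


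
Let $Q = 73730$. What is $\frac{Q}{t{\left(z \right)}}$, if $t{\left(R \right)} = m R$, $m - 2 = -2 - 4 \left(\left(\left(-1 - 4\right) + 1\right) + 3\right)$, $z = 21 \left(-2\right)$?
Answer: $- \frac{36865}{84} \approx -438.87$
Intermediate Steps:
$z = -42$
$m = 4$ ($m = 2 - \left(2 + 4 \left(\left(\left(-1 - 4\right) + 1\right) + 3\right)\right) = 2 - \left(2 + 4 \left(\left(-5 + 1\right) + 3\right)\right) = 2 - \left(2 + 4 \left(-4 + 3\right)\right) = 2 - -2 = 2 + \left(-2 + 4\right) = 2 + 2 = 4$)
$t{\left(R \right)} = 4 R$
$\frac{Q}{t{\left(z \right)}} = \frac{73730}{4 \left(-42\right)} = \frac{73730}{-168} = 73730 \left(- \frac{1}{168}\right) = - \frac{36865}{84}$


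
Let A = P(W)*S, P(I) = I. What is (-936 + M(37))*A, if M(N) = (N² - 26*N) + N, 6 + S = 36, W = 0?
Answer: 0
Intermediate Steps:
S = 30 (S = -6 + 36 = 30)
M(N) = N² - 25*N
A = 0 (A = 0*30 = 0)
(-936 + M(37))*A = (-936 + 37*(-25 + 37))*0 = (-936 + 37*12)*0 = (-936 + 444)*0 = -492*0 = 0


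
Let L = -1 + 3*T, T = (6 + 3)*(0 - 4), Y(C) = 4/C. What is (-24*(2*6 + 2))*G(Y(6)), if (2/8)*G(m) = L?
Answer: 146496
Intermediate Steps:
T = -36 (T = 9*(-4) = -36)
L = -109 (L = -1 + 3*(-36) = -1 - 108 = -109)
G(m) = -436 (G(m) = 4*(-109) = -436)
(-24*(2*6 + 2))*G(Y(6)) = -24*(2*6 + 2)*(-436) = -24*(12 + 2)*(-436) = -24*14*(-436) = -336*(-436) = 146496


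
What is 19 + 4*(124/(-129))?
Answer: 1955/129 ≈ 15.155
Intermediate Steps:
19 + 4*(124/(-129)) = 19 + 4*(124*(-1/129)) = 19 + 4*(-124/129) = 19 - 496/129 = 1955/129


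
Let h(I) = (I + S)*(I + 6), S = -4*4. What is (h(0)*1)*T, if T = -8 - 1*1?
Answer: 864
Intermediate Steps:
T = -9 (T = -8 - 1 = -9)
S = -16
h(I) = (-16 + I)*(6 + I) (h(I) = (I - 16)*(I + 6) = (-16 + I)*(6 + I))
(h(0)*1)*T = ((-96 + 0² - 10*0)*1)*(-9) = ((-96 + 0 + 0)*1)*(-9) = -96*1*(-9) = -96*(-9) = 864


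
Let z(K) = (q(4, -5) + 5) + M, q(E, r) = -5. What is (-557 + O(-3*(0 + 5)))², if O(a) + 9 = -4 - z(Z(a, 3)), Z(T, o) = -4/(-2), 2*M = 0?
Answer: 324900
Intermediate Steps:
M = 0 (M = (½)*0 = 0)
Z(T, o) = 2 (Z(T, o) = -4*(-½) = 2)
z(K) = 0 (z(K) = (-5 + 5) + 0 = 0 + 0 = 0)
O(a) = -13 (O(a) = -9 + (-4 - 1*0) = -9 + (-4 + 0) = -9 - 4 = -13)
(-557 + O(-3*(0 + 5)))² = (-557 - 13)² = (-570)² = 324900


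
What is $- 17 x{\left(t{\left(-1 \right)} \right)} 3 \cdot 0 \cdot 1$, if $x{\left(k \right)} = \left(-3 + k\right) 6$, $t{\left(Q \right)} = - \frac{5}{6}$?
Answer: $0$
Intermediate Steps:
$t{\left(Q \right)} = - \frac{5}{6}$ ($t{\left(Q \right)} = \left(-5\right) \frac{1}{6} = - \frac{5}{6}$)
$x{\left(k \right)} = -18 + 6 k$
$- 17 x{\left(t{\left(-1 \right)} \right)} 3 \cdot 0 \cdot 1 = - 17 \left(-18 + 6 \left(- \frac{5}{6}\right)\right) 3 \cdot 0 \cdot 1 = - 17 \left(-18 - 5\right) 0 \cdot 1 = \left(-17\right) \left(-23\right) 0 = 391 \cdot 0 = 0$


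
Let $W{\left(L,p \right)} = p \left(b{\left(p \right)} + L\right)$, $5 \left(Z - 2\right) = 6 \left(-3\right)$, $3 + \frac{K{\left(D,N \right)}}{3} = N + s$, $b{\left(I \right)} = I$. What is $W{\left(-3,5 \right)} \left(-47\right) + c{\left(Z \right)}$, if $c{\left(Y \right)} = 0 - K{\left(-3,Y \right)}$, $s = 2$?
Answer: $- \frac{2311}{5} \approx -462.2$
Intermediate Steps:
$K{\left(D,N \right)} = -3 + 3 N$ ($K{\left(D,N \right)} = -9 + 3 \left(N + 2\right) = -9 + 3 \left(2 + N\right) = -9 + \left(6 + 3 N\right) = -3 + 3 N$)
$Z = - \frac{8}{5}$ ($Z = 2 + \frac{6 \left(-3\right)}{5} = 2 + \frac{1}{5} \left(-18\right) = 2 - \frac{18}{5} = - \frac{8}{5} \approx -1.6$)
$W{\left(L,p \right)} = p \left(L + p\right)$ ($W{\left(L,p \right)} = p \left(p + L\right) = p \left(L + p\right)$)
$c{\left(Y \right)} = 3 - 3 Y$ ($c{\left(Y \right)} = 0 - \left(-3 + 3 Y\right) = 3 - 3 Y$)
$W{\left(-3,5 \right)} \left(-47\right) + c{\left(Z \right)} = 5 \left(-3 + 5\right) \left(-47\right) + \left(3 - - \frac{24}{5}\right) = 5 \cdot 2 \left(-47\right) + \left(3 + \frac{24}{5}\right) = 10 \left(-47\right) + \frac{39}{5} = -470 + \frac{39}{5} = - \frac{2311}{5}$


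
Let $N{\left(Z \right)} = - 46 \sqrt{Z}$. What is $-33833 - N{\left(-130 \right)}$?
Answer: $-33833 + 46 i \sqrt{130} \approx -33833.0 + 524.48 i$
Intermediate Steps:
$-33833 - N{\left(-130 \right)} = -33833 - - 46 \sqrt{-130} = -33833 - - 46 i \sqrt{130} = -33833 + 46 i \sqrt{130}$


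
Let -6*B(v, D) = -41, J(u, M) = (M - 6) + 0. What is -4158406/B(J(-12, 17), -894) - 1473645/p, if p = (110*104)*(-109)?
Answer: -6222427051023/10225072 ≈ -6.0855e+5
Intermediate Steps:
J(u, M) = -6 + M (J(u, M) = (-6 + M) + 0 = -6 + M)
p = -1246960 (p = 11440*(-109) = -1246960)
B(v, D) = 41/6 (B(v, D) = -1/6*(-41) = 41/6)
-4158406/B(J(-12, 17), -894) - 1473645/p = -4158406/41/6 - 1473645/(-1246960) = -4158406*6/41 - 1473645*(-1/1246960) = -24950436/41 + 294729/249392 = -6222427051023/10225072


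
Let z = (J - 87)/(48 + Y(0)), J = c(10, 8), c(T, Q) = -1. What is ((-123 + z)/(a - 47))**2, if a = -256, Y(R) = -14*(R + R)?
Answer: 561001/3305124 ≈ 0.16974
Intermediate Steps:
Y(R) = -28*R
J = -1
z = -11/6 (z = (-1 - 87)/(48 - 28*0) = -88/(48 + 0) = -88/48 = -88*1/48 = -11/6 ≈ -1.8333)
((-123 + z)/(a - 47))**2 = ((-123 - 11/6)/(-256 - 47))**2 = (-749/6/(-303))**2 = (-749/6*(-1/303))**2 = (749/1818)**2 = 561001/3305124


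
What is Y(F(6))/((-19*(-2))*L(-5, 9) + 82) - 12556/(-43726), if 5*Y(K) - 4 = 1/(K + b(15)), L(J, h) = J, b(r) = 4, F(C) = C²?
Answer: 132084857/472240800 ≈ 0.27970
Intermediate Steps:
Y(K) = ⅘ + 1/(5*(4 + K)) (Y(K) = ⅘ + 1/(5*(K + 4)) = ⅘ + 1/(5*(4 + K)))
Y(F(6))/((-19*(-2))*L(-5, 9) + 82) - 12556/(-43726) = ((17 + 4*6²)/(5*(4 + 6²)))/(-19*(-2)*(-5) + 82) - 12556/(-43726) = ((17 + 4*36)/(5*(4 + 36)))/(38*(-5) + 82) - 12556*(-1/43726) = ((⅕)*(17 + 144)/40)/(-190 + 82) + 6278/21863 = ((⅕)*(1/40)*161)/(-108) + 6278/21863 = (161/200)*(-1/108) + 6278/21863 = -161/21600 + 6278/21863 = 132084857/472240800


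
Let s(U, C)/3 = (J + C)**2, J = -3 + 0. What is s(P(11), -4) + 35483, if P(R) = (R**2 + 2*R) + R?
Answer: 35630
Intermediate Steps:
J = -3
P(R) = R**2 + 3*R
s(U, C) = 3*(-3 + C)**2
s(P(11), -4) + 35483 = 3*(-3 - 4)**2 + 35483 = 3*(-7)**2 + 35483 = 3*49 + 35483 = 147 + 35483 = 35630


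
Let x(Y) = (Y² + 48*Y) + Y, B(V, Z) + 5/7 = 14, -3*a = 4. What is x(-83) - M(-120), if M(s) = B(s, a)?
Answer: 19661/7 ≈ 2808.7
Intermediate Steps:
a = -4/3 (a = -⅓*4 = -4/3 ≈ -1.3333)
B(V, Z) = 93/7 (B(V, Z) = -5/7 + 14 = 93/7)
M(s) = 93/7
x(Y) = Y² + 49*Y
x(-83) - M(-120) = -83*(49 - 83) - 1*93/7 = -83*(-34) - 93/7 = 2822 - 93/7 = 19661/7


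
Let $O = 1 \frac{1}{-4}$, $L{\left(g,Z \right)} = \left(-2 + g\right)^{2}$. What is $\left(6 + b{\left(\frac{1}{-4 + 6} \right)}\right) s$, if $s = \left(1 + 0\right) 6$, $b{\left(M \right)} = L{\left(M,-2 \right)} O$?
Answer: $\frac{261}{8} \approx 32.625$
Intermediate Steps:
$O = - \frac{1}{4}$ ($O = 1 \left(- \frac{1}{4}\right) = - \frac{1}{4} \approx -0.25$)
$b{\left(M \right)} = - \frac{\left(-2 + M\right)^{2}}{4}$ ($b{\left(M \right)} = \left(-2 + M\right)^{2} \left(- \frac{1}{4}\right) = - \frac{\left(-2 + M\right)^{2}}{4}$)
$s = 6$ ($s = 1 \cdot 6 = 6$)
$\left(6 + b{\left(\frac{1}{-4 + 6} \right)}\right) s = \left(6 - \frac{\left(-2 + \frac{1}{-4 + 6}\right)^{2}}{4}\right) 6 = \left(6 - \frac{\left(-2 + \frac{1}{2}\right)^{2}}{4}\right) 6 = \left(6 - \frac{\left(- \frac{3}{2}\right)^{2}}{4}\right) 6 = \left(6 - \frac{9}{16}\right) 6 = \frac{87}{16} \cdot 6 = \frac{261}{8}$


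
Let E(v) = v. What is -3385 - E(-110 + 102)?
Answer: -3377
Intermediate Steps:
-3385 - E(-110 + 102) = -3385 - (-110 + 102) = -3385 - 1*(-8) = -3385 + 8 = -3377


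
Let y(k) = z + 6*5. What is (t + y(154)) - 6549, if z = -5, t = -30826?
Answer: -37350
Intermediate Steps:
y(k) = 25 (y(k) = -5 + 6*5 = -5 + 30 = 25)
(t + y(154)) - 6549 = (-30826 + 25) - 6549 = -30801 - 6549 = -37350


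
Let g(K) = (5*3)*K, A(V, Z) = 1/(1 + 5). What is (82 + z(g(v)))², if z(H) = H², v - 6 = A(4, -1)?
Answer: 1193909809/16 ≈ 7.4619e+7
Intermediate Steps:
A(V, Z) = ⅙ (A(V, Z) = 1/6 = ⅙)
v = 37/6 (v = 6 + ⅙ = 37/6 ≈ 6.1667)
g(K) = 15*K
(82 + z(g(v)))² = (82 + (15*(37/6))²)² = (82 + (185/2)²)² = (82 + 34225/4)² = (34553/4)² = 1193909809/16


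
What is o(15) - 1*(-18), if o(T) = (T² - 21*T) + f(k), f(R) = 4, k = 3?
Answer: -68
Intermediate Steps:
o(T) = 4 + T² - 21*T (o(T) = (T² - 21*T) + 4 = 4 + T² - 21*T)
o(15) - 1*(-18) = (4 + 15² - 21*15) - 1*(-18) = (4 + 225 - 315) + 18 = -86 + 18 = -68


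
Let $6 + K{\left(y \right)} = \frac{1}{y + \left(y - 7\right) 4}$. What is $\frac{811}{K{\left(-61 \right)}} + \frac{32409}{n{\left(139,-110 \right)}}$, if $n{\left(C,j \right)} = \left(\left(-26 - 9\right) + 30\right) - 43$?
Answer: $- \frac{25916205}{31984} \approx -810.29$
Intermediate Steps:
$n{\left(C,j \right)} = -48$ ($n{\left(C,j \right)} = \left(-35 + 30\right) - 43 = -5 - 43 = -48$)
$K{\left(y \right)} = -6 + \frac{1}{-28 + 5 y}$ ($K{\left(y \right)} = -6 + \frac{1}{y + \left(y - 7\right) 4} = -6 + \frac{1}{y + \left(-7 + y\right) 4} = -6 + \frac{1}{y + \left(-28 + 4 y\right)} = -6 + \frac{1}{-28 + 5 y}$)
$\frac{811}{K{\left(-61 \right)}} + \frac{32409}{n{\left(139,-110 \right)}} = \frac{811}{\frac{1}{-28 + 5 \left(-61\right)} \left(169 - -1830\right)} + \frac{32409}{-48} = \frac{811}{\frac{1}{-28 - 305} \left(169 + 1830\right)} + 32409 \left(- \frac{1}{48}\right) = \frac{811}{\frac{1}{-333} \cdot 1999} - \frac{10803}{16} = \frac{811}{\left(- \frac{1}{333}\right) 1999} - \frac{10803}{16} = \frac{811}{- \frac{1999}{333}} - \frac{10803}{16} = 811 \left(- \frac{333}{1999}\right) - \frac{10803}{16} = - \frac{270063}{1999} - \frac{10803}{16} = - \frac{25916205}{31984}$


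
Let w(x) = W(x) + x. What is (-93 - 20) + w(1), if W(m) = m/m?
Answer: -111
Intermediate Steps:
W(m) = 1
w(x) = 1 + x
(-93 - 20) + w(1) = (-93 - 20) + (1 + 1) = -113 + 2 = -111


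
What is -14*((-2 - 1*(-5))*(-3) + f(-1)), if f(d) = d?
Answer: 140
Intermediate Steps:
-14*((-2 - 1*(-5))*(-3) + f(-1)) = -14*((-2 - 1*(-5))*(-3) - 1) = -14*((-2 + 5)*(-3) - 1) = -14*(3*(-3) - 1) = -14*(-9 - 1) = -14*(-10) = 140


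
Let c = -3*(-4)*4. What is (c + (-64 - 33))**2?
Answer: 2401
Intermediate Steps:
c = 48 (c = 12*4 = 48)
(c + (-64 - 33))**2 = (48 + (-64 - 33))**2 = (48 - 97)**2 = (-49)**2 = 2401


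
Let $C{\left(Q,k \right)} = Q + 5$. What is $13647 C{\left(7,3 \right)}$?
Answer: $163764$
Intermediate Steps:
$C{\left(Q,k \right)} = 5 + Q$
$13647 C{\left(7,3 \right)} = 13647 \left(5 + 7\right) = 13647 \cdot 12 = 163764$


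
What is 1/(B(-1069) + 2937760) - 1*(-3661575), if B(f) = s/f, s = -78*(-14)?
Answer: 11499045745029169/3140464348 ≈ 3.6616e+6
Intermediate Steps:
s = 1092
B(f) = 1092/f
1/(B(-1069) + 2937760) - 1*(-3661575) = 1/(1092/(-1069) + 2937760) - 1*(-3661575) = 1/(1092*(-1/1069) + 2937760) + 3661575 = 1/(-1092/1069 + 2937760) + 3661575 = 1/(3140464348/1069) + 3661575 = 1069/3140464348 + 3661575 = 11499045745029169/3140464348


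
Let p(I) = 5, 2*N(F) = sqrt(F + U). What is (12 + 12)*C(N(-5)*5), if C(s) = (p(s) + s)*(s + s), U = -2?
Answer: -2100 + 600*I*sqrt(7) ≈ -2100.0 + 1587.5*I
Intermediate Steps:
N(F) = sqrt(-2 + F)/2 (N(F) = sqrt(F - 2)/2 = sqrt(-2 + F)/2)
C(s) = 2*s*(5 + s) (C(s) = (5 + s)*(s + s) = (5 + s)*(2*s) = 2*s*(5 + s))
(12 + 12)*C(N(-5)*5) = (12 + 12)*(2*((sqrt(-2 - 5)/2)*5)*(5 + (sqrt(-2 - 5)/2)*5)) = 24*(2*((sqrt(-7)/2)*5)*(5 + (sqrt(-7)/2)*5)) = 24*(2*(((I*sqrt(7))/2)*5)*(5 + ((I*sqrt(7))/2)*5)) = 24*(2*((I*sqrt(7)/2)*5)*(5 + (I*sqrt(7)/2)*5)) = 24*(2*(5*I*sqrt(7)/2)*(5 + 5*I*sqrt(7)/2)) = 24*(5*I*sqrt(7)*(5 + 5*I*sqrt(7)/2)) = 120*I*sqrt(7)*(5 + 5*I*sqrt(7)/2)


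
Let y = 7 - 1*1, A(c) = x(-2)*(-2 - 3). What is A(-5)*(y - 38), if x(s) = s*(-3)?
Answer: 960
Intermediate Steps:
x(s) = -3*s
A(c) = -30 (A(c) = (-3*(-2))*(-2 - 3) = 6*(-5) = -30)
y = 6 (y = 7 - 1 = 6)
A(-5)*(y - 38) = -30*(6 - 38) = -30*(-32) = 960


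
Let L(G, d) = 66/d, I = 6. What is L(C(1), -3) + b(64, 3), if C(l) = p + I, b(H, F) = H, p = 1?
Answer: 42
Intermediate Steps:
C(l) = 7 (C(l) = 1 + 6 = 7)
L(C(1), -3) + b(64, 3) = 66/(-3) + 64 = 66*(-1/3) + 64 = -22 + 64 = 42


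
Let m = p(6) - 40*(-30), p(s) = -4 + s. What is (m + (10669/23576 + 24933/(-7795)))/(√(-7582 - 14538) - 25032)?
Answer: -98515580834289/2056386038549080 - 220392798287*I*√5530/57578809079374240 ≈ -0.047907 - 0.00028464*I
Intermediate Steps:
m = 1202 (m = (-4 + 6) - 40*(-30) = 2 + 1200 = 1202)
(m + (10669/23576 + 24933/(-7795)))/(√(-7582 - 14538) - 25032) = (1202 + (10669/23576 + 24933/(-7795)))/(√(-7582 - 14538) - 25032) = (1202 + (10669*(1/23576) + 24933*(-1/7795)))/(√(-22120) - 25032) = (1202 + (10669/23576 - 24933/7795))/(2*I*√5530 - 25032) = (1202 - 504655553/183774920)/(-25032 + 2*I*√5530) = 220392798287/(183774920*(-25032 + 2*I*√5530))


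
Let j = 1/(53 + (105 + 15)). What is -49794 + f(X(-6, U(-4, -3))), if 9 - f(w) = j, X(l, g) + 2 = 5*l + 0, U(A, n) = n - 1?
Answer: -8612806/173 ≈ -49785.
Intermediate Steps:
U(A, n) = -1 + n
j = 1/173 (j = 1/(53 + 120) = 1/173 ≈ 0.0057803)
X(l, g) = -2 + 5*l (X(l, g) = -2 + (5*l + 0) = -2 + 5*l)
f(w) = 1556/173 (f(w) = 9 - 1*1/173 = 9 - 1/173 = 1556/173)
-49794 + f(X(-6, U(-4, -3))) = -49794 + 1556/173 = -8612806/173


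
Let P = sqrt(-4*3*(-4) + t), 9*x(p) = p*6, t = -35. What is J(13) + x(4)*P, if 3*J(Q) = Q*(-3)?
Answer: -13 + 8*sqrt(13)/3 ≈ -3.3852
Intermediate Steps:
J(Q) = -Q (J(Q) = (Q*(-3))/3 = (-3*Q)/3 = -Q)
x(p) = 2*p/3 (x(p) = (p*6)/9 = (6*p)/9 = 2*p/3)
P = sqrt(13) (P = sqrt(-4*3*(-4) - 35) = sqrt(-12*(-4) - 35) = sqrt(48 - 35) = sqrt(13) ≈ 3.6056)
J(13) + x(4)*P = -1*13 + ((2/3)*4)*sqrt(13) = -13 + 8*sqrt(13)/3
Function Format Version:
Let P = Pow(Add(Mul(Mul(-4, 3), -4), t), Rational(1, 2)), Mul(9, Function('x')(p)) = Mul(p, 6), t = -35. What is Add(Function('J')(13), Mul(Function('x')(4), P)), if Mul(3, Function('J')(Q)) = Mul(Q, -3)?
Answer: Add(-13, Mul(Rational(8, 3), Pow(13, Rational(1, 2)))) ≈ -3.3852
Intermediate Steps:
Function('J')(Q) = Mul(-1, Q) (Function('J')(Q) = Mul(Rational(1, 3), Mul(Q, -3)) = Mul(Rational(1, 3), Mul(-3, Q)) = Mul(-1, Q))
Function('x')(p) = Mul(Rational(2, 3), p) (Function('x')(p) = Mul(Rational(1, 9), Mul(p, 6)) = Mul(Rational(1, 9), Mul(6, p)) = Mul(Rational(2, 3), p))
P = Pow(13, Rational(1, 2)) (P = Pow(Add(Mul(Mul(-4, 3), -4), -35), Rational(1, 2)) = Pow(Add(Mul(-12, -4), -35), Rational(1, 2)) = Pow(Add(48, -35), Rational(1, 2)) = Pow(13, Rational(1, 2)) ≈ 3.6056)
Add(Function('J')(13), Mul(Function('x')(4), P)) = Add(Mul(-1, 13), Mul(Mul(Rational(2, 3), 4), Pow(13, Rational(1, 2)))) = Add(-13, Mul(Rational(8, 3), Pow(13, Rational(1, 2))))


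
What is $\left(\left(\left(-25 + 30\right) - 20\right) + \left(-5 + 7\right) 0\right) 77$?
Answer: $-1155$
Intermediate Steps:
$\left(\left(\left(-25 + 30\right) - 20\right) + \left(-5 + 7\right) 0\right) 77 = \left(\left(5 - 20\right) + 2 \cdot 0\right) 77 = \left(-15 + 0\right) 77 = \left(-15\right) 77 = -1155$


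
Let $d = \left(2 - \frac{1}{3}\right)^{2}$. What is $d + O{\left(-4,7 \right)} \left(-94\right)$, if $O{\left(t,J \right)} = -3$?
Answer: $\frac{2563}{9} \approx 284.78$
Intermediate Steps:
$d = \frac{25}{9}$ ($d = \left(2 - \frac{1}{3}\right)^{2} = \left(\frac{5}{3}\right)^{2} = \frac{25}{9} \approx 2.7778$)
$d + O{\left(-4,7 \right)} \left(-94\right) = \frac{25}{9} - -282 = \frac{25}{9} + 282 = \frac{2563}{9}$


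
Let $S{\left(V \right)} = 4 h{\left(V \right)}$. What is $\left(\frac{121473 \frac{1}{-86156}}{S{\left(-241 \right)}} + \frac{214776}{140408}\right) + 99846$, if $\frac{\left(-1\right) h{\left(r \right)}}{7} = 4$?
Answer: $\frac{16909968384554319}{169357883072} \approx 99848.0$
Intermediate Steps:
$h{\left(r \right)} = -28$ ($h{\left(r \right)} = \left(-7\right) 4 = -28$)
$S{\left(V \right)} = -112$ ($S{\left(V \right)} = 4 \left(-28\right) = -112$)
$\left(\frac{121473 \frac{1}{-86156}}{S{\left(-241 \right)}} + \frac{214776}{140408}\right) + 99846 = \left(\frac{121473 \frac{1}{-86156}}{-112} + \frac{214776}{140408}\right) + 99846 = \left(121473 \left(- \frac{1}{86156}\right) \left(- \frac{1}{112}\right) + 214776 \cdot \frac{1}{140408}\right) + 99846 = \left(\left(- \frac{121473}{86156}\right) \left(- \frac{1}{112}\right) + \frac{26847}{17551}\right) + 99846 = \left(\frac{121473}{9649472} + \frac{26847}{17551}\right) + 99846 = \frac{261191347407}{169357883072} + 99846 = \frac{16909968384554319}{169357883072}$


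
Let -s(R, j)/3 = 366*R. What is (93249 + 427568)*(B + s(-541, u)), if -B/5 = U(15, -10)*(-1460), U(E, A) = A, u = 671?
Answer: 271355031706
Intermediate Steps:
s(R, j) = -1098*R
B = -73000 (B = -(-50)*(-1460) = -5*14600 = -73000)
(93249 + 427568)*(B + s(-541, u)) = (93249 + 427568)*(-73000 - 1098*(-541)) = 520817*(-73000 + 594018) = 520817*521018 = 271355031706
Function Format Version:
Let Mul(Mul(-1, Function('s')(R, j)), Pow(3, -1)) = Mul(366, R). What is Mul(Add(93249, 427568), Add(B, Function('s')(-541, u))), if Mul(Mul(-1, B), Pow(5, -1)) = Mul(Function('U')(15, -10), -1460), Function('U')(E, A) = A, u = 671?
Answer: 271355031706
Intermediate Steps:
Function('s')(R, j) = Mul(-1098, R) (Function('s')(R, j) = Mul(-3, Mul(366, R)) = Mul(-1098, R))
B = -73000 (B = Mul(-5, Mul(-10, -1460)) = Mul(-5, 14600) = -73000)
Mul(Add(93249, 427568), Add(B, Function('s')(-541, u))) = Mul(Add(93249, 427568), Add(-73000, Mul(-1098, -541))) = Mul(520817, Add(-73000, 594018)) = Mul(520817, 521018) = 271355031706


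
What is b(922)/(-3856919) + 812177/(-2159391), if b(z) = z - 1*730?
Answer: -3132915505735/8328596176329 ≈ -0.37616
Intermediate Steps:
b(z) = -730 + z (b(z) = z - 730 = -730 + z)
b(922)/(-3856919) + 812177/(-2159391) = (-730 + 922)/(-3856919) + 812177/(-2159391) = 192*(-1/3856919) + 812177*(-1/2159391) = -192/3856919 - 812177/2159391 = -3132915505735/8328596176329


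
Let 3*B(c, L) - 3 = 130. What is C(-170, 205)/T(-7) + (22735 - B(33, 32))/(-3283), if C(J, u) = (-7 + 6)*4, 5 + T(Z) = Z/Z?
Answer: -869/147 ≈ -5.9116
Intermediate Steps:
B(c, L) = 133/3 (B(c, L) = 1 + (1/3)*130 = 1 + 130/3 = 133/3)
T(Z) = -4 (T(Z) = -5 + Z/Z = -5 + 1 = -4)
C(J, u) = -4 (C(J, u) = -1*4 = -4)
C(-170, 205)/T(-7) + (22735 - B(33, 32))/(-3283) = -4/(-4) + (22735 - 1*133/3)/(-3283) = -4*(-1/4) + (22735 - 133/3)*(-1/3283) = 1 + (68072/3)*(-1/3283) = 1 - 1016/147 = -869/147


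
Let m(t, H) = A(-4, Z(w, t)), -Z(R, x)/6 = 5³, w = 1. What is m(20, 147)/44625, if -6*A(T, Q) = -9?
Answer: 1/29750 ≈ 3.3613e-5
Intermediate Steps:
Z(R, x) = -750 (Z(R, x) = -6*5³ = -6*125 = -750)
A(T, Q) = 3/2 (A(T, Q) = -⅙*(-9) = 3/2)
m(t, H) = 3/2
m(20, 147)/44625 = (3/2)/44625 = (3/2)*(1/44625) = 1/29750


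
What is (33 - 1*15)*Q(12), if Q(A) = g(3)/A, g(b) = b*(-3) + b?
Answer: -9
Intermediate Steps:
g(b) = -2*b (g(b) = -3*b + b = -2*b)
Q(A) = -6/A (Q(A) = (-2*3)/A = -6/A)
(33 - 1*15)*Q(12) = (33 - 1*15)*(-6/12) = (33 - 15)*(-6*1/12) = 18*(-½) = -9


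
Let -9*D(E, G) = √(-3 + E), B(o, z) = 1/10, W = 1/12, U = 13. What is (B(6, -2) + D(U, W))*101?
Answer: 101/10 - 101*√10/9 ≈ -25.388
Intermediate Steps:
W = 1/12 ≈ 0.083333
B(o, z) = ⅒
D(E, G) = -√(-3 + E)/9
(B(6, -2) + D(U, W))*101 = (⅒ - √(-3 + 13)/9)*101 = (⅒ - √10/9)*101 = 101/10 - 101*√10/9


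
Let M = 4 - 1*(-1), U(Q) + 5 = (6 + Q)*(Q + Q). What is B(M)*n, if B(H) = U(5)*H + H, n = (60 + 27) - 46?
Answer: 21730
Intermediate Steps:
U(Q) = -5 + 2*Q*(6 + Q) (U(Q) = -5 + (6 + Q)*(Q + Q) = -5 + (6 + Q)*(2*Q) = -5 + 2*Q*(6 + Q))
M = 5 (M = 4 + 1 = 5)
n = 41 (n = 87 - 46 = 41)
B(H) = 106*H (B(H) = (-5 + 2*5² + 12*5)*H + H = (-5 + 2*25 + 60)*H + H = (-5 + 50 + 60)*H + H = 105*H + H = 106*H)
B(M)*n = (106*5)*41 = 530*41 = 21730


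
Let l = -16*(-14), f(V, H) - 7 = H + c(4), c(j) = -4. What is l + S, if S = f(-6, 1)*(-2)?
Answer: 216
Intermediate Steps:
f(V, H) = 3 + H (f(V, H) = 7 + (H - 4) = 7 + (-4 + H) = 3 + H)
l = 224
S = -8 (S = (3 + 1)*(-2) = 4*(-2) = -8)
l + S = 224 - 8 = 216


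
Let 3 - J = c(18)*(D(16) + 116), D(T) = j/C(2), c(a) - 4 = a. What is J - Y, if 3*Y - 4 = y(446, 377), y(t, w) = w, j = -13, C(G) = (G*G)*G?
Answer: -10561/4 ≈ -2640.3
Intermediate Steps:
C(G) = G³ (C(G) = G²*G = G³)
Y = 127 (Y = 4/3 + (⅓)*377 = 4/3 + 377/3 = 127)
c(a) = 4 + a
D(T) = -13/8 (D(T) = -13/(2³) = -13/8)
J = -10053/4 (J = 3 - (4 + 18)*(-13/8 + 116) = 3 - 22*915/8 = 3 - 1*10065/4 = 3 - 10065/4 = -10053/4 ≈ -2513.3)
J - Y = -10053/4 - 1*127 = -10053/4 - 127 = -10561/4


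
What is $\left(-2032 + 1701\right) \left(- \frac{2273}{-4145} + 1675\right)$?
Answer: $- \frac{2298843988}{4145} \approx -5.5461 \cdot 10^{5}$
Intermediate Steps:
$\left(-2032 + 1701\right) \left(- \frac{2273}{-4145} + 1675\right) = - 331 \left(\left(-2273\right) \left(- \frac{1}{4145}\right) + 1675\right) = - 331 \left(\frac{2273}{4145} + 1675\right) = \left(-331\right) \frac{6945148}{4145} = - \frac{2298843988}{4145}$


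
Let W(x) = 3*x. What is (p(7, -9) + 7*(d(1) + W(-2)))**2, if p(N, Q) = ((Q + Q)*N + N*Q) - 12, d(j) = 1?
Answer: 55696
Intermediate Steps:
p(N, Q) = -12 + 3*N*Q (p(N, Q) = ((2*Q)*N + N*Q) - 12 = (2*N*Q + N*Q) - 12 = 3*N*Q - 12 = -12 + 3*N*Q)
(p(7, -9) + 7*(d(1) + W(-2)))**2 = ((-12 + 3*7*(-9)) + 7*(1 + 3*(-2)))**2 = ((-12 - 189) + 7*(1 - 6))**2 = (-201 + 7*(-5))**2 = (-201 - 35)**2 = (-236)**2 = 55696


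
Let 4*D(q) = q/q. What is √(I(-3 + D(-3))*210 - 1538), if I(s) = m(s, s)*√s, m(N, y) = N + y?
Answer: √(-6152 - 2310*I*√11)/2 ≈ 21.429 - 44.69*I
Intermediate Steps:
D(q) = ¼ (D(q) = (q/q)/4 = (¼)*1 = ¼)
I(s) = 2*s^(3/2) (I(s) = (s + s)*√s = (2*s)*√s = 2*s^(3/2))
√(I(-3 + D(-3))*210 - 1538) = √((2*(-3 + ¼)^(3/2))*210 - 1538) = √((2*(-11/4)^(3/2))*210 - 1538) = √((2*(-11*I*√11/8))*210 - 1538) = √(-11*I*√11/4*210 - 1538) = √(-1155*I*√11/2 - 1538) = √(-1538 - 1155*I*√11/2)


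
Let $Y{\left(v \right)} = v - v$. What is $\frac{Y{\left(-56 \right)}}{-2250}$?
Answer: $0$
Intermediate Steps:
$Y{\left(v \right)} = 0$
$\frac{Y{\left(-56 \right)}}{-2250} = \frac{0}{-2250} = 0 \left(- \frac{1}{2250}\right) = 0$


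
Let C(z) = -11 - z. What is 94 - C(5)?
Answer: 110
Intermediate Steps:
94 - C(5) = 94 - (-11 - 1*5) = 94 - (-11 - 5) = 94 - 1*(-16) = 94 + 16 = 110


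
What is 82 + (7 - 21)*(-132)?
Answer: 1930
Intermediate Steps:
82 + (7 - 21)*(-132) = 82 - 14*(-132) = 82 + 1848 = 1930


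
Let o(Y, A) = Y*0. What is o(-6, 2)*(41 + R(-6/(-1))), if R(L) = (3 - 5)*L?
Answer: 0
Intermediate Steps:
o(Y, A) = 0
R(L) = -2*L
o(-6, 2)*(41 + R(-6/(-1))) = 0*(41 - (-12)/(-1)) = 0*(41 - (-12)*(-1)) = 0*(41 - 2*6) = 0*(41 - 12) = 0*29 = 0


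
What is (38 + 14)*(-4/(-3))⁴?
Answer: 13312/81 ≈ 164.35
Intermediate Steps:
(38 + 14)*(-4/(-3))⁴ = 52*(-4*(-⅓))⁴ = 52*(4/3)⁴ = 52*(256/81) = 13312/81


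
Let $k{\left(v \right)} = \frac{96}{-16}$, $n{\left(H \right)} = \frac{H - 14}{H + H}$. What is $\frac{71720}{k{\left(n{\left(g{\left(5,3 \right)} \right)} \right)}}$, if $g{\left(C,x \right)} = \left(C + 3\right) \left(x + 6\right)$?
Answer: $- \frac{35860}{3} \approx -11953.0$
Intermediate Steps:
$g{\left(C,x \right)} = \left(3 + C\right) \left(6 + x\right)$
$n{\left(H \right)} = \frac{-14 + H}{2 H}$
$k{\left(v \right)} = -6$ ($k{\left(v \right)} = 96 \left(- \frac{1}{16}\right) = -6$)
$\frac{71720}{k{\left(n{\left(g{\left(5,3 \right)} \right)} \right)}} = \frac{71720}{-6} = 71720 \left(- \frac{1}{6}\right) = - \frac{35860}{3}$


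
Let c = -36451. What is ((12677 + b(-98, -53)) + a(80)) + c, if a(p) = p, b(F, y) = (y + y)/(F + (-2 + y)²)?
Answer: -69352444/2927 ≈ -23694.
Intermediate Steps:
b(F, y) = 2*y/(F + (-2 + y)²) (b(F, y) = (2*y)/(F + (-2 + y)²) = 2*y/(F + (-2 + y)²))
((12677 + b(-98, -53)) + a(80)) + c = ((12677 + 2*(-53)/(-98 + (-2 - 53)²)) + 80) - 36451 = ((12677 + 2*(-53)/(-98 + (-55)²)) + 80) - 36451 = ((12677 + 2*(-53)/(-98 + 3025)) + 80) - 36451 = ((12677 + 2*(-53)/2927) + 80) - 36451 = ((12677 + 2*(-53)*(1/2927)) + 80) - 36451 = ((12677 - 106/2927) + 80) - 36451 = (37105473/2927 + 80) - 36451 = 37339633/2927 - 36451 = -69352444/2927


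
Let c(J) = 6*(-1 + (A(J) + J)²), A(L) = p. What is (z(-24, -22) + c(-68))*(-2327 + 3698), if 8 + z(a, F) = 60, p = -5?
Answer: 43899420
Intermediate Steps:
A(L) = -5
z(a, F) = 52 (z(a, F) = -8 + 60 = 52)
c(J) = -6 + 6*(-5 + J)² (c(J) = 6*(-1 + (-5 + J)²) = -6 + 6*(-5 + J)²)
(z(-24, -22) + c(-68))*(-2327 + 3698) = (52 + (-6 + 6*(-5 - 68)²))*(-2327 + 3698) = (52 + (-6 + 6*(-73)²))*1371 = (52 + (-6 + 6*5329))*1371 = (52 + (-6 + 31974))*1371 = (52 + 31968)*1371 = 32020*1371 = 43899420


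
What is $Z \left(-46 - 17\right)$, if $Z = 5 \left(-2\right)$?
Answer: $630$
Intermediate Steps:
$Z = -10$
$Z \left(-46 - 17\right) = - 10 \left(-46 - 17\right) = \left(-10\right) \left(-63\right) = 630$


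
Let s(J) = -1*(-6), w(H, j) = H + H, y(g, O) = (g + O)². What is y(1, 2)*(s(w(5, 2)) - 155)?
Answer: -1341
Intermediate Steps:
y(g, O) = (O + g)²
w(H, j) = 2*H
s(J) = 6
y(1, 2)*(s(w(5, 2)) - 155) = (2 + 1)²*(6 - 155) = 3²*(-149) = 9*(-149) = -1341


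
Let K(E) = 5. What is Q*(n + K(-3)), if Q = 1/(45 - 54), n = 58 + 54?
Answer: -13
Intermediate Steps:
n = 112
Q = -1/9 (Q = 1/(-9) = -1/9 ≈ -0.11111)
Q*(n + K(-3)) = -(112 + 5)/9 = -1/9*117 = -13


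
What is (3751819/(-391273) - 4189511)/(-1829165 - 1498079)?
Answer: 819623144661/650930370806 ≈ 1.2592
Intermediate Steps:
(3751819/(-391273) - 4189511)/(-1829165 - 1498079) = (3751819*(-1/391273) - 4189511)/(-3327244) = (-3751819/391273 - 4189511)*(-1/3327244) = -1639246289322/391273*(-1/3327244) = 819623144661/650930370806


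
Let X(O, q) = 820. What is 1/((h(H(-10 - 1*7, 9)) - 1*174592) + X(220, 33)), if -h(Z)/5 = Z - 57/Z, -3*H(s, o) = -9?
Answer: -1/173692 ≈ -5.7573e-6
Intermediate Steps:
H(s, o) = 3 (H(s, o) = -1/3*(-9) = 3)
h(Z) = -5*Z + 285/Z (h(Z) = -5*(Z - 57/Z) = -5*Z + 285/Z)
1/((h(H(-10 - 1*7, 9)) - 1*174592) + X(220, 33)) = 1/(((-5*3 + 285/3) - 1*174592) + 820) = 1/(((-15 + 285*(1/3)) - 174592) + 820) = 1/(((-15 + 95) - 174592) + 820) = 1/((80 - 174592) + 820) = 1/(-174512 + 820) = 1/(-173692) = -1/173692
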